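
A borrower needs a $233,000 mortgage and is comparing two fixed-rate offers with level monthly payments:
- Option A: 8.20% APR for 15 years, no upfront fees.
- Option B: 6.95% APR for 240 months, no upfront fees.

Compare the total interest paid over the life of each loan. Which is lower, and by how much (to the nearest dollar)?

Option A: at 8.20% the monthly rate is 0.0068333, so the payment is 233,000 × 0.0068333 / (1 − 1.0068333^−180) = $2,253.65.
Total interest on Option A = 180 × $2,253.65 − $233,000 = $172,657.00.
Option B: monthly rate = 6.95%/12 = 0.0057917; payment = 233,000 × 0.0057917 / (1 − (1+0.0057917)^−240) = $1,799.46.
Total interest on Option B = 240 × $1,799.46 − $233,000 = $198,870.40.
Option A is lower by $26,213.40.

Option A by $26,213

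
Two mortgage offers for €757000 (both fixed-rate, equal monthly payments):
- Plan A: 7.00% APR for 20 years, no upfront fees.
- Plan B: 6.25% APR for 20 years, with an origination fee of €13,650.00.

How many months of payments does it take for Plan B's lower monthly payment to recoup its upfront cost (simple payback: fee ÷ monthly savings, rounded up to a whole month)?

Plan A: monthly rate = 7%/12 = 0.0058333; payment = 757,000 × 0.0058333 / (1 − (1+0.0058333)^−240) = €5,869.01.
Plan B: at 6.25% the monthly rate is 0.0052083, so the payment is 757,000 × 0.0052083 / (1 − 1.0052083^−240) = €5,533.13.
Monthly savings = €5,869.01 − €5,533.13 = €335.88.
Break-even = €13,650.00 / €335.88 = 40.64 → 41 months.

41 months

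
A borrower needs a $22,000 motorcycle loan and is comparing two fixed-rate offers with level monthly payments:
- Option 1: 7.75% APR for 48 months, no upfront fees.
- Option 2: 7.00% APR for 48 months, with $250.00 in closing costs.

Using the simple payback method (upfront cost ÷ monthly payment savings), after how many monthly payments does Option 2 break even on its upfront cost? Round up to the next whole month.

33 months

Option 1: monthly rate = 7.75%/12 = 0.0064583; payment = 22,000 × 0.0064583 / (1 − (1+0.0064583)^−48) = $534.51.
Option 2: monthly rate = 7%/12 = 0.0058333; payment = 22,000 × 0.0058333 / (1 − (1+0.0058333)^−48) = $526.82.
Monthly savings = $534.51 − $526.82 = $7.69.
Break-even = $250.00 / $7.69 = 32.51 → 33 months.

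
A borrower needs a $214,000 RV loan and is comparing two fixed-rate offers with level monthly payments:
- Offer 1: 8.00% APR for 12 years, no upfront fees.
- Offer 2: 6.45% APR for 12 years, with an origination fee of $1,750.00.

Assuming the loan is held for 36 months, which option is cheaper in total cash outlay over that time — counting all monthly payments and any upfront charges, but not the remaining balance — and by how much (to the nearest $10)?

Offer 2 by $4,660

Offer 1: monthly rate = 8%/12 = 0.0066667; payment = 214,000 × 0.0066667 / (1 − (1+0.0066667)^−144) = $2,316.45.
Offer 2: monthly rate = 6.45%/12 = 0.0053750; payment = 214,000 × 0.0053750 / (1 − (1+0.0053750)^−144) = $2,138.49.
Over 36 months: Offer 1 costs 36 × $2,316.45 = $83,392.20; Offer 2 costs 36 × $2,138.49 + $1,750.00 = $78,735.64.
Offer 2 is cheaper by $83,392.20 − $78,735.64 = $4,656.56.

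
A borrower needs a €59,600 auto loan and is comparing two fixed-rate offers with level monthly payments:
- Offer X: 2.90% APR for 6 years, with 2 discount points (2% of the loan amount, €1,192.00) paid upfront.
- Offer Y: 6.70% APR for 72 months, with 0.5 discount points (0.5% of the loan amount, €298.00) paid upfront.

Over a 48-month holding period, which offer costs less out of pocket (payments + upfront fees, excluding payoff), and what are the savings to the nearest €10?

Offer X by €4,130

Offer X: monthly rate = 2.9%/12 = 0.0024167; payment = 59,600 × 0.0024167 / (1 − (1+0.0024167)^−72) = €902.88.
Offer Y: at 6.70% the monthly rate is 0.0055833, so the payment is 59,600 × 0.0055833 / (1 − 1.0055833^−72) = €1,007.56.
Over 48 months: Offer X costs 48 × €902.88 + €1,192.00 = €44,530.24; Offer Y costs 48 × €1,007.56 + €298.00 = €48,660.88.
Offer X is cheaper by €48,660.88 − €44,530.24 = €4,130.64.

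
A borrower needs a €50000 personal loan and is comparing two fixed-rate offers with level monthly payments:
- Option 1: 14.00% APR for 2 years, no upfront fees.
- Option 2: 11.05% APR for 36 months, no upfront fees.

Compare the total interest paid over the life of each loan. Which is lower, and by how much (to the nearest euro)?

Option 1: monthly rate = 14%/12 = 0.0116667; payment = 50,000 × 0.0116667 / (1 − (1+0.0116667)^−24) = €2,400.64.
Total interest on Option 1 = 24 × €2,400.64 − €50,000 = €7,615.36.
Option 2: monthly rate = 11.05%/12 = 0.0092083; payment = 50,000 × 0.0092083 / (1 − (1+0.0092083)^−36) = €1,638.12.
Total interest on Option 2 = 36 × €1,638.12 − €50,000 = €8,972.32.
Option 1 is lower by €1,356.96.

Option 1 by €1,357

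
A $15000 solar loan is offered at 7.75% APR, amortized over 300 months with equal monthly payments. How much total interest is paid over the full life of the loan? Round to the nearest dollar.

$18,990

Monthly rate = 7.75%/12 = 0.0064583; payment = 15,000 × 0.0064583 / (1 − (1+0.0064583)^−300) = $113.30.
Total paid = 300 × $113.30 = $33,990.00; interest = $33,990.00 − $15,000 = $18,990.00.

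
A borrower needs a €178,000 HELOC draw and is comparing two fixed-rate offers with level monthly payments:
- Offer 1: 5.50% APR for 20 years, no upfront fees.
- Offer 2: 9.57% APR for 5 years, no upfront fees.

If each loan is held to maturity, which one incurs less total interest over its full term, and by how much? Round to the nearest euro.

Offer 2 by €69,200

Offer 1: monthly rate = 5.5%/12 = 0.0045833; payment = 178,000 × 0.0045833 / (1 − (1+0.0045833)^−240) = €1,224.44.
Total interest on Offer 1 = 240 × €1,224.44 − €178,000 = €115,865.60.
Offer 2: at 9.57% the monthly rate is 0.0079750, so the payment is 178,000 × 0.0079750 / (1 − 1.0079750^−60) = €3,744.42.
Total interest on Offer 2 = 60 × €3,744.42 − €178,000 = €46,665.20.
Offer 2 is lower by €69,200.40.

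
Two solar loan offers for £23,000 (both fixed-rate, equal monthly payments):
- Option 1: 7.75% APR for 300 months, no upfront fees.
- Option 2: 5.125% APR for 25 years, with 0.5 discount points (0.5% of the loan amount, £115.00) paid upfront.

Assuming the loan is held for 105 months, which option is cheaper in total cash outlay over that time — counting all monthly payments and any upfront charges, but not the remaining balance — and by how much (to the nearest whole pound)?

Option 2 by £3,832

Option 1: at 7.75% the monthly rate is 0.0064583, so the payment is 23,000 × 0.0064583 / (1 − 1.0064583^−300) = £173.73.
Option 2: at 5.125% the monthly rate is 0.0042708, so the payment is 23,000 × 0.0042708 / (1 − 1.0042708^−300) = £136.14.
Over 105 months: Option 1 costs 105 × £173.73 = £18,241.65; Option 2 costs 105 × £136.14 + £115.00 = £14,409.70.
Option 2 is cheaper by £18,241.65 − £14,409.70 = £3,831.95.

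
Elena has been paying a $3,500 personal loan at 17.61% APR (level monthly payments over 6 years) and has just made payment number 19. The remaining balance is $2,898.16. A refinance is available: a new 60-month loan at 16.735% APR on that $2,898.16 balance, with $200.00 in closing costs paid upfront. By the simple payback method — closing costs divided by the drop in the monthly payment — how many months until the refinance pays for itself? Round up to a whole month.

Current payment = 3,500 × 17.61%/12 / (1 − (1+0.0146750)^−72) = $79.06.
Refinanced payment = 2,898.16 × 0.0139458 / (1 − (1+0.0139458)^−60) = $71.61.
Monthly savings = $79.06 − $71.61 = $7.45.
Break-even = $200.00 / $7.45 = 26.85 → 27 months.

27 months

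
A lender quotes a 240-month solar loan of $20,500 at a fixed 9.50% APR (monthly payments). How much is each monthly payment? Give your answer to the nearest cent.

$191.09

Monthly rate = 9.5%/12 = 0.0079167; payment = 20,500 × 0.0079167 / (1 − (1+0.0079167)^−240) = $191.09.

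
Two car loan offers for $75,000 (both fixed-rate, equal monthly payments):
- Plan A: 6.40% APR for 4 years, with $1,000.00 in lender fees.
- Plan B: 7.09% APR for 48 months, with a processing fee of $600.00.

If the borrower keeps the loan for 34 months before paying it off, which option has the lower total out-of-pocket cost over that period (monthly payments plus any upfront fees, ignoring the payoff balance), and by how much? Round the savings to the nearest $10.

Plan A by $410

Plan A: at 6.40% the monthly rate is 0.0053333, so the payment is 75,000 × 0.0053333 / (1 − 1.0053333^−48) = $1,775.16.
Plan B: monthly rate = 7.09%/12 = 0.0059083; payment = 75,000 × 0.0059083 / (1 − (1+0.0059083)^−48) = $1,799.10.
Over 34 months: Plan A costs 34 × $1,775.16 + $1,000.00 = $61,355.44; Plan B costs 34 × $1,799.10 + $600.00 = $61,769.40.
Plan A is cheaper by $61,769.40 − $61,355.44 = $413.96.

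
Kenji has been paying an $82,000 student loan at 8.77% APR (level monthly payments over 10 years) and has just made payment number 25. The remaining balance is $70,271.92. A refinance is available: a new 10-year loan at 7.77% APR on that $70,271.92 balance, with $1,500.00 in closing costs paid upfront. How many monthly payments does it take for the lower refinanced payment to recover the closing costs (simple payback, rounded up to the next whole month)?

9 months

Current payment = 82,000 × 8.77%/12 / (1 − (1+0.0073083)^−120) = $1,028.56.
Refinanced payment = 70,271.92 × 0.0064750 / (1 − (1+0.0064750)^−120) = $844.08.
Monthly savings = $1,028.56 − $844.08 = $184.48.
Break-even = $1,500.00 / $184.48 = 8.13 → 9 months.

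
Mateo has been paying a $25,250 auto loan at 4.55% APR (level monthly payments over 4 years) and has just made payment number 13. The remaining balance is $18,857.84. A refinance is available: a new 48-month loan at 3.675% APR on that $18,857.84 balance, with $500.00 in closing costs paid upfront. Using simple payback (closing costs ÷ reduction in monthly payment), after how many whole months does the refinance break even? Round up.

4 months

Current payment = 25,250 × 4.55%/12 / (1 − (1+0.0037917)^−48) = $576.36.
Refinanced payment = 18,857.84 × 0.0030625 / (1 − (1+0.0030625)^−48) = $423.06.
Monthly savings = $576.36 − $423.06 = $153.30.
Break-even = $500.00 / $153.30 = 3.26 → 4 months.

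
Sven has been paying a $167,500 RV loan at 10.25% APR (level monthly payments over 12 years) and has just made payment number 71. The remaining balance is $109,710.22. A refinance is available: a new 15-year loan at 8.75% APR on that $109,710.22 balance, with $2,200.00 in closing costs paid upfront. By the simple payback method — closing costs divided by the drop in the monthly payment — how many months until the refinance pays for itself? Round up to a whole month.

3 months

Current payment = 167,500 × 10.25%/12 / (1 − (1+0.0085417)^−144) = $2,026.02.
Refinanced payment = 109,710.22 × 0.0072917 / (1 − (1+0.0072917)^−180) = $1,096.50.
Monthly savings = $2,026.02 − $1,096.50 = $929.52.
Break-even = $2,200.00 / $929.52 = 2.37 → 3 months.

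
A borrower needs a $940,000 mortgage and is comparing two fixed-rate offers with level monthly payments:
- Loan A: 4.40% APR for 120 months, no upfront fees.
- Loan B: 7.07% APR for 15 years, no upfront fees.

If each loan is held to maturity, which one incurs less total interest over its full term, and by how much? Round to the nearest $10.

Loan A: at 4.40% the monthly rate is 0.0036667, so the payment is 940,000 × 0.0036667 / (1 − 1.0036667^−120) = $9,696.76.
Total interest on Loan A = 120 × $9,696.76 − $940,000 = $223,611.20.
Loan B: monthly rate = 7.07%/12 = 0.0058917; payment = 940,000 × 0.0058917 / (1 − (1+0.0058917)^−180) = $8,485.82.
Total interest on Loan B = 180 × $8,485.82 − $940,000 = $587,447.60.
Loan A is lower by $363,836.40.

Loan A by $363,840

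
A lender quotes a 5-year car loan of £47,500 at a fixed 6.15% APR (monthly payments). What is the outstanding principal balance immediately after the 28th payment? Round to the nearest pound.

£27,137

With monthly rate i = 6.15%/12 = 0.0051250, the balance after k of n payments is P · [(1+i)^n − (1+i)^k] / [(1+i)^n − 1].
(1+0.0051250)^60 = 1.35895322 and (1+0.0051250)^28 = 1.15388387, so the balance is 47,500 × (1.35895322 − 1.15388387) / (1.35895322 − 1) = £27,136.67.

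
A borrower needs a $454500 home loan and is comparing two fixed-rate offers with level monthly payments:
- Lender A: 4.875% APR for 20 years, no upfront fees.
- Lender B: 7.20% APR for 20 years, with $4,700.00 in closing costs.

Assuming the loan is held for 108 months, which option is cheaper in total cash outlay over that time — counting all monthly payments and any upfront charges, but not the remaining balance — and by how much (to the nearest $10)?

Lender A: at 4.875% the monthly rate is 0.0040625, so the payment is 454,500 × 0.0040625 / (1 − 1.0040625^−240) = $2,968.20.
Lender B: at 7.20% the monthly rate is 0.0060000, so the payment is 454,500 × 0.0060000 / (1 − 1.0060000^−240) = $3,578.50.
Over 108 months: Lender A costs 108 × $2,968.20 = $320,565.60; Lender B costs 108 × $3,578.50 + $4,700.00 = $391,178.00.
Lender A is cheaper by $391,178.00 − $320,565.60 = $70,612.40.

Lender A by $70,610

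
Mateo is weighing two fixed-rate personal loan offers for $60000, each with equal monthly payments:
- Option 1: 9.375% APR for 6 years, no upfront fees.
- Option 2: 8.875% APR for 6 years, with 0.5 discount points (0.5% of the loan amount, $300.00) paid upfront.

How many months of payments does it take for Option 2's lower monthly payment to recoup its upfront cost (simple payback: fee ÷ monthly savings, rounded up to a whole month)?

21 months

Option 1: at 9.375% the monthly rate is 0.0078125, so the payment is 60,000 × 0.0078125 / (1 − 1.0078125^−72) = $1,092.73.
Option 2: monthly rate = 8.875%/12 = 0.0073958; payment = 60,000 × 0.0073958 / (1 − (1+0.0073958)^−72) = $1,077.81.
Monthly savings = $1,092.73 − $1,077.81 = $14.92.
Break-even = $300.00 / $14.92 = 20.11 → 21 months.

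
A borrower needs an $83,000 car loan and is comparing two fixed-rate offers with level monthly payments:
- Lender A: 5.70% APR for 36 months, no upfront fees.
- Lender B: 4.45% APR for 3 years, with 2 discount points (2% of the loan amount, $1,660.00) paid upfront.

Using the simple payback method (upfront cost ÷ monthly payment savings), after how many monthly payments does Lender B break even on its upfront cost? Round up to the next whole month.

Lender A: at 5.70% the monthly rate is 0.0047500, so the payment is 83,000 × 0.0047500 / (1 − 1.0047500^−36) = $2,513.75.
Lender B: monthly rate = 4.45%/12 = 0.0037083; payment = 83,000 × 0.0037083 / (1 − (1+0.0037083)^−36) = $2,467.14.
Monthly savings = $2,513.75 − $2,467.14 = $46.61.
Break-even = $1,660.00 / $46.61 = 35.61 → 36 months.

36 months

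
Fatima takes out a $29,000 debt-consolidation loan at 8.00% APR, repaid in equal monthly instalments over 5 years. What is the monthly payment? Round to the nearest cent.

$588.02

Monthly rate = 8%/12 = 0.0066667; payment = 29,000 × 0.0066667 / (1 − (1+0.0066667)^−60) = $588.02.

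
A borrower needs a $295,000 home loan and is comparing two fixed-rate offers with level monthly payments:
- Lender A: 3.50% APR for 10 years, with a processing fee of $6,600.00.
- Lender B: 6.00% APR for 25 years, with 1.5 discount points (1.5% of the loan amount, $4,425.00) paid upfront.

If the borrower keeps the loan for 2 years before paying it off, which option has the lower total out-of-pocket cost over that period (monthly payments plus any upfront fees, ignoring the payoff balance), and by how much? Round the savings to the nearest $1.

Lender B by $26,570

Lender A: monthly rate = 3.5%/12 = 0.0029167; payment = 295,000 × 0.0029167 / (1 − (1+0.0029167)^−120) = $2,917.13.
Lender B: at 6.00% the monthly rate is 0.0050000, so the payment is 295,000 × 0.0050000 / (1 − 1.0050000^−300) = $1,900.69.
Over 24 months: Lender A costs 24 × $2,917.13 + $6,600.00 = $76,611.12; Lender B costs 24 × $1,900.69 + $4,425.00 = $50,041.56.
Lender B is cheaper by $76,611.12 − $50,041.56 = $26,569.56.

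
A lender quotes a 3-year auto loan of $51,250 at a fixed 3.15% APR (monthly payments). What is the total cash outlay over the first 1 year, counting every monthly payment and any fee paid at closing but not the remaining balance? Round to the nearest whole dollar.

At 3.15% the monthly rate is 0.0026250, so the payment is 51,250 × 0.0026250 / (1 − 1.0026250^−36) = $1,493.80.
Total outlay = 12 × $1,493.80 = $17,925.60.

$17,926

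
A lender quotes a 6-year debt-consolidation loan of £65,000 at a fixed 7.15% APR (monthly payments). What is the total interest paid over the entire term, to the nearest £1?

£15,127

Monthly rate = 7.15%/12 = 0.0059583; payment = 65,000 × 0.0059583 / (1 − (1+0.0059583)^−72) = £1,112.87.
Total paid = 72 × £1,112.87 = £80,126.64; interest = £80,126.64 − £65,000 = £15,126.64.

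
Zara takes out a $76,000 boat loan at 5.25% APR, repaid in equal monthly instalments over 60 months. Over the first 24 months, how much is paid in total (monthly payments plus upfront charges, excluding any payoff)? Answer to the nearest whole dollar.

At 5.25% the monthly rate is 0.0043750, so the payment is 76,000 × 0.0043750 / (1 − 1.0043750^−60) = $1,442.93.
Total outlay = 24 × $1,442.93 = $34,630.32.

$34,630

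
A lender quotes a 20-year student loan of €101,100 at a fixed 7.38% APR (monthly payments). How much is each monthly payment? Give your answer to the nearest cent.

€807.05

Monthly rate = 7.38%/12 = 0.0061500; payment = 101,100 × 0.0061500 / (1 − (1+0.0061500)^−240) = €807.05.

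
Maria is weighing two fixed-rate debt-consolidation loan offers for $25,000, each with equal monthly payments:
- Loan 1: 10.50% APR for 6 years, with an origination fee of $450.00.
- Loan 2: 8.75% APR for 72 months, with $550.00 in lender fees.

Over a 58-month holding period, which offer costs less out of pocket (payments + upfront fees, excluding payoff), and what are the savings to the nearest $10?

Loan 1: monthly rate = 10.5%/12 = 0.0087500; payment = 25,000 × 0.0087500 / (1 − (1+0.0087500)^−72) = $469.47.
Loan 2: monthly rate = 8.75%/12 = 0.0072917; payment = 25,000 × 0.0072917 / (1 − (1+0.0072917)^−72) = $447.54.
Over 58 months: Loan 1 costs 58 × $469.47 + $450.00 = $27,679.26; Loan 2 costs 58 × $447.54 + $550.00 = $26,507.32.
Loan 2 is cheaper by $27,679.26 − $26,507.32 = $1,171.94.

Loan 2 by $1,170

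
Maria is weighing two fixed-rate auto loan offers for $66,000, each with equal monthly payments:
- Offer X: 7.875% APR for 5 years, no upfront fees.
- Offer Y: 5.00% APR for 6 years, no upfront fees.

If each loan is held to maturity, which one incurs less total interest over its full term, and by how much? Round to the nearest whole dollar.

Offer X: monthly rate = 7.875%/12 = 0.0065625; payment = 66,000 × 0.0065625 / (1 − (1+0.0065625)^−60) = $1,334.30.
Total interest on Offer X = 60 × $1,334.30 − $66,000 = $14,058.00.
Offer Y: monthly rate = 5%/12 = 0.0041667; payment = 66,000 × 0.0041667 / (1 − (1+0.0041667)^−72) = $1,062.93.
Total interest on Offer Y = 72 × $1,062.93 − $66,000 = $10,530.96.
Offer Y is lower by $3,527.04.

Offer Y by $3,527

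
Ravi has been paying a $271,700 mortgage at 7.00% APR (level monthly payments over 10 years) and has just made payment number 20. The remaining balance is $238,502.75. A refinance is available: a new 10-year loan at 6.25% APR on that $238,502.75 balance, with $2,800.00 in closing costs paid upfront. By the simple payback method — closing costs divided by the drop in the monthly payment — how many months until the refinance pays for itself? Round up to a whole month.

6 months

Current payment = 271,700 × 7%/12 / (1 − (1+0.0058333)^−120) = $3,154.67.
Refinanced payment = 238,502.75 × 0.0052083 / (1 − (1+0.0052083)^−120) = $2,677.91.
Monthly savings = $3,154.67 − $2,677.91 = $476.76.
Break-even = $2,800.00 / $476.76 = 5.87 → 6 months.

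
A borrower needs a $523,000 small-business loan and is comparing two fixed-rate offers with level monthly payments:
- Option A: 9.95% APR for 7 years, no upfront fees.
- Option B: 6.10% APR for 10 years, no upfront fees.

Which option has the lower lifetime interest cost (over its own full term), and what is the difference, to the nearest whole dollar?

Option B by $28,268

Option A: monthly rate = 9.95%/12 = 0.0082917; payment = 523,000 × 0.0082917 / (1 − (1+0.0082917)^−84) = $8,668.91.
Total interest on Option A = 84 × $8,668.91 − $523,000 = $205,188.44.
Option B: monthly rate = 6.1%/12 = 0.0050833; payment = 523,000 × 0.0050833 / (1 − (1+0.0050833)^−120) = $5,832.67.
Total interest on Option B = 120 × $5,832.67 − $523,000 = $176,920.40.
Option B is lower by $28,268.04.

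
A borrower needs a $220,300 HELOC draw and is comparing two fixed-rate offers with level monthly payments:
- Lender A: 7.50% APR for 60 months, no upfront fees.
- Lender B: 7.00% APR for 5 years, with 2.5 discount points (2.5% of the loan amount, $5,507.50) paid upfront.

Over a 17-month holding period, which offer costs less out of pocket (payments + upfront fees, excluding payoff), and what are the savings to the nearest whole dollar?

Lender A: at 7.50% the monthly rate is 0.0062500, so the payment is 220,300 × 0.0062500 / (1 − 1.0062500^−60) = $4,414.36.
Lender B: monthly rate = 7%/12 = 0.0058333; payment = 220,300 × 0.0058333 / (1 − (1+0.0058333)^−60) = $4,362.20.
Over 17 months: Lender A costs 17 × $4,414.36 = $75,044.12; Lender B costs 17 × $4,362.20 + $5,507.50 = $79,664.90.
Lender A is cheaper by $79,664.90 − $75,044.12 = $4,620.78.

Lender A by $4,621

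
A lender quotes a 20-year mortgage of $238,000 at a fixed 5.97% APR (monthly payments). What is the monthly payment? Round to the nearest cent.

At 5.97% the monthly rate is 0.0049750, so the payment is 238,000 × 0.0049750 / (1 − 1.0049750^−240) = $1,700.99.

$1,700.99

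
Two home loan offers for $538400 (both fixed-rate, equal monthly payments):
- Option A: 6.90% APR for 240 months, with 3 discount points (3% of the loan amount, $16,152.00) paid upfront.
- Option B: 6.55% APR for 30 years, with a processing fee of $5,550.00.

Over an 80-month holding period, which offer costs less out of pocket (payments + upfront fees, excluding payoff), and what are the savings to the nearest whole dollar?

Option B by $68,296

Option A: monthly rate = 6.9%/12 = 0.0057500; payment = 538,400 × 0.0057500 / (1 − (1+0.0057500)^−240) = $4,141.95.
Option B: monthly rate = 6.55%/12 = 0.0054583; payment = 538,400 × 0.0054583 / (1 − (1+0.0054583)^−360) = $3,420.78.
Over 80 months: Option A costs 80 × $4,141.95 + $16,152.00 = $347,508.00; Option B costs 80 × $3,420.78 + $5,550.00 = $279,212.40.
Option B is cheaper by $347,508.00 − $279,212.40 = $68,295.60.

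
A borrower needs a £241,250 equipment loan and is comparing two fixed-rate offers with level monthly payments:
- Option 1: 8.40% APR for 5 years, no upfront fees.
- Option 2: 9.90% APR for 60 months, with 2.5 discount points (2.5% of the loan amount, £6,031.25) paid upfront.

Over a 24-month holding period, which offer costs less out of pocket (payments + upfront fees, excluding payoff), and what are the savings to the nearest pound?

Option 1 by £10,255

Option 1: at 8.40% the monthly rate is 0.0070000, so the payment is 241,250 × 0.0070000 / (1 − 1.0070000^−60) = £4,937.99.
Option 2: at 9.90% the monthly rate is 0.0082500, so the payment is 241,250 × 0.0082500 / (1 − 1.0082500^−60) = £5,113.99.
Over 24 months: Option 1 costs 24 × £4,937.99 = £118,511.76; Option 2 costs 24 × £5,113.99 + £6,031.25 = £128,767.01.
Option 1 is cheaper by £128,767.01 − £118,511.76 = £10,255.25.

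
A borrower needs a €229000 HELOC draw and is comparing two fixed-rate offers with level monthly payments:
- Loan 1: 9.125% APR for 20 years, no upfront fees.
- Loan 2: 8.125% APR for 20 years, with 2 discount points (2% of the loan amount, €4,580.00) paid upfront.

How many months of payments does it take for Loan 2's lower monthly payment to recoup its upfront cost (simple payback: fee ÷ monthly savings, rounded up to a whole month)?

Loan 1: at 9.125% the monthly rate is 0.0076042, so the payment is 229,000 × 0.0076042 / (1 − 1.0076042^−240) = €2,078.82.
Loan 2: monthly rate = 8.125%/12 = 0.0067708; payment = 229,000 × 0.0067708 / (1 − (1+0.0067708)^−240) = €1,933.30.
Monthly savings = €2,078.82 − €1,933.30 = €145.52.
Break-even = €4,580.00 / €145.52 = 31.47 → 32 months.

32 months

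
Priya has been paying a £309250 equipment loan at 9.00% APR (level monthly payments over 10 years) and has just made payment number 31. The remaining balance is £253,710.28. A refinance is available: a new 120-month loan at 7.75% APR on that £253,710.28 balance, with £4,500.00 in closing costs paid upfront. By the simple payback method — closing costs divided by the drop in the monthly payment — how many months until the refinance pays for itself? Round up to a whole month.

6 months

Current payment = 309,250 × 9%/12 / (1 − (1+0.0075000)^−120) = £3,917.45.
Refinanced payment = 253,710.28 × 0.0064583 / (1 − (1+0.0064583)^−120) = £3,044.79.
Monthly savings = £3,917.45 − £3,044.79 = £872.66.
Break-even = £4,500.00 / £872.66 = 5.16 → 6 months.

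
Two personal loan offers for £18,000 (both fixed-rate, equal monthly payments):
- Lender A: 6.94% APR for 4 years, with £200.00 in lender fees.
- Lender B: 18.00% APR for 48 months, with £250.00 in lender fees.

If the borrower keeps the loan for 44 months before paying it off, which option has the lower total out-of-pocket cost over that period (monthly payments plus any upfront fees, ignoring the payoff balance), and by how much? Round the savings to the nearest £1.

Lender A by £4,372

Lender A: at 6.94% the monthly rate is 0.0057833, so the payment is 18,000 × 0.0057833 / (1 − 1.0057833^−48) = £430.53.
Lender B: at 18.00% the monthly rate is 0.0150000, so the payment is 18,000 × 0.0150000 / (1 − 1.0150000^−48) = £528.75.
Over 44 months: Lender A costs 44 × £430.53 + £200.00 = £19,143.32; Lender B costs 44 × £528.75 + £250.00 = £23,515.00.
Lender A is cheaper by £23,515.00 − £19,143.32 = £4,371.68.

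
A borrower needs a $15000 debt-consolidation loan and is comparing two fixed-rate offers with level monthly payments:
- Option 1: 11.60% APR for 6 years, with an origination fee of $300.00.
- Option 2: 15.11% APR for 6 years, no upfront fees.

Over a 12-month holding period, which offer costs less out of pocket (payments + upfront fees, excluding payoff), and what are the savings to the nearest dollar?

Option 1 by $35

Option 1: monthly rate = 11.6%/12 = 0.0096667; payment = 15,000 × 0.0096667 / (1 − (1+0.0096667)^−72) = $290.14.
Option 2: at 15.11% the monthly rate is 0.0125917, so the payment is 15,000 × 0.0125917 / (1 − 1.0125917^−72) = $318.07.
Over 12 months: Option 1 costs 12 × $290.14 + $300.00 = $3,781.68; Option 2 costs 12 × $318.07 = $3,816.84.
Option 1 is cheaper by $3,816.84 − $3,781.68 = $35.16.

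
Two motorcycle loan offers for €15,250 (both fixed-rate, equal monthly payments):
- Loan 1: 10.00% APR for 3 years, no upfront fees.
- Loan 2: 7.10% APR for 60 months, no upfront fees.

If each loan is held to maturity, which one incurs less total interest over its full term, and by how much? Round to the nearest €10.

Loan 1 by €450

Loan 1: monthly rate = 10%/12 = 0.0083333; payment = 15,250 × 0.0083333 / (1 − (1+0.0083333)^−36) = €492.07.
Total interest on Loan 1 = 36 × €492.07 − €15,250 = €2,464.52.
Loan 2: monthly rate = 7.1%/12 = 0.0059167; payment = 15,250 × 0.0059167 / (1 − (1+0.0059167)^−60) = €302.69.
Total interest on Loan 2 = 60 × €302.69 − €15,250 = €2,911.40.
Loan 1 is lower by €446.88.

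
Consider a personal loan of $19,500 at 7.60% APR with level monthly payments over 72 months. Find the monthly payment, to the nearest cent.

At 7.60% the monthly rate is 0.0063333, so the payment is 19,500 × 0.0063333 / (1 − 1.0063333^−72) = $338.10.

$338.10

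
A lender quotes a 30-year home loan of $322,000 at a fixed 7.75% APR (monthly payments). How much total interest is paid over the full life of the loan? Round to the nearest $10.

Monthly rate = 7.75%/12 = 0.0064583; payment = 322,000 × 0.0064583 / (1 − (1+0.0064583)^−360) = $2,306.85.
Total paid = 360 × $2,306.85 = $830,466.00; interest = $830,466.00 − $322,000 = $508,466.00.

$508,470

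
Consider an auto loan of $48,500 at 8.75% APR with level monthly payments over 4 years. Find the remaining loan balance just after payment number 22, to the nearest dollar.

$28,355

With monthly rate i = 8.75%/12 = 0.0072917, the balance after k of n payments is P · [(1+i)^n − (1+i)^k] / [(1+i)^n − 1].
(1+0.0072917)^48 = 1.41726666 and (1+0.0072917)^22 = 1.17331684, so the balance is 48,500 × (1.41726666 − 1.17331684) / (1.41726666 − 1) = $28,354.93.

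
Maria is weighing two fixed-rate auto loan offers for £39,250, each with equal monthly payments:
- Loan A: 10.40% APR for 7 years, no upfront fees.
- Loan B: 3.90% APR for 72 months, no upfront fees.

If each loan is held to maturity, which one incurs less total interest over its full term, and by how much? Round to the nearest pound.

Loan A: at 10.40% the monthly rate is 0.0086667, so the payment is 39,250 × 0.0086667 / (1 − 1.0086667^−84) = £659.74.
Total interest on Loan A = 84 × £659.74 − £39,250 = £16,168.16.
Loan B: monthly rate = 3.9%/12 = 0.0032500; payment = 39,250 × 0.0032500 / (1 − (1+0.0032500)^−72) = £612.29.
Total interest on Loan B = 72 × £612.29 − £39,250 = £4,834.88.
Loan B is lower by £11,333.28.

Loan B by £11,333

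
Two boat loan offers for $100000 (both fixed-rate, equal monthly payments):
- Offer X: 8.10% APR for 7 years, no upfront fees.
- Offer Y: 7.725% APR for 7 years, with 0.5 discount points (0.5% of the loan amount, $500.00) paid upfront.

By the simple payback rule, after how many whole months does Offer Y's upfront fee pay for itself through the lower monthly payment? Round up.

27 months

Offer X: at 8.10% the monthly rate is 0.0067500, so the payment is 100,000 × 0.0067500 / (1 − 1.0067500^−84) = $1,563.61.
Offer Y: monthly rate = 7.725%/12 = 0.0064375; payment = 100,000 × 0.0064375 / (1 − (1+0.0064375)^−84) = $1,544.96.
Monthly savings = $1,563.61 − $1,544.96 = $18.65.
Break-even = $500.00 / $18.65 = 26.81 → 27 months.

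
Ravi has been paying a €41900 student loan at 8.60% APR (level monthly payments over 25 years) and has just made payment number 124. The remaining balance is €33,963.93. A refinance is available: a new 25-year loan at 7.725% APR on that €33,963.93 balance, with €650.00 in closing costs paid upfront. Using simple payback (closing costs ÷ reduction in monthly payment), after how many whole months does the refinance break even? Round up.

Current payment = 41,900 × 8.6%/12 / (1 − (1+0.0071667)^−300) = €340.22.
Refinanced payment = 33,963.93 × 0.0064375 / (1 − (1+0.0064375)^−300) = €255.98.
Monthly savings = €340.22 − €255.98 = €84.24.
Break-even = €650.00 / €84.24 = 7.72 → 8 months.

8 months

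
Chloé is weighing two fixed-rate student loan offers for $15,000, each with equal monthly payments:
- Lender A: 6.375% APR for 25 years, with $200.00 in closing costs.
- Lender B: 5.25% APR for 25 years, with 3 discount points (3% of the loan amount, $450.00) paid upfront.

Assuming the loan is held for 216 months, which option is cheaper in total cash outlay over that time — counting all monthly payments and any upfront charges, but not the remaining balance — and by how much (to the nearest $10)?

Lender A: at 6.375% the monthly rate is 0.0053125, so the payment is 15,000 × 0.0053125 / (1 − 1.0053125^−300) = $100.11.
Lender B: at 5.25% the monthly rate is 0.0043750, so the payment is 15,000 × 0.0043750 / (1 − 1.0043750^−300) = $89.89.
Over 216 months: Lender A costs 216 × $100.11 + $200.00 = $21,823.76; Lender B costs 216 × $89.89 + $450.00 = $19,866.24.
Lender B is cheaper by $21,823.76 − $19,866.24 = $1,957.52.

Lender B by $1,960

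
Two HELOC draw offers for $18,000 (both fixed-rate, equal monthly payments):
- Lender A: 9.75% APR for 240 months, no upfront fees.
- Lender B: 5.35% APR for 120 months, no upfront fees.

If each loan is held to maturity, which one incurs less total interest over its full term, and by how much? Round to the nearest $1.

Lender A: at 9.75% the monthly rate is 0.0081250, so the payment is 18,000 × 0.0081250 / (1 − 1.0081250^−240) = $170.73.
Total interest on Lender A = 240 × $170.73 − $18,000 = $22,975.20.
Lender B: at 5.35% the monthly rate is 0.0044583, so the payment is 18,000 × 0.0044583 / (1 − 1.0044583^−120) = $194.01.
Total interest on Lender B = 120 × $194.01 − $18,000 = $5,281.20.
Lender B is lower by $17,694.00.

Lender B by $17,694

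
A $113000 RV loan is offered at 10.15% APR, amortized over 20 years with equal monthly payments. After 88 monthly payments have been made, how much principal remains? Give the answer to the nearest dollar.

With monthly rate i = 10.15%/12 = 0.0084583, the balance after k of n payments is P · [(1+i)^n − (1+i)^k] / [(1+i)^n − 1].
(1+0.0084583)^240 = 7.54936080 and (1+0.0084583)^88 = 2.09845857, so the balance is 113,000 × (7.54936080 − 2.09845857) / (7.54936080 − 1) = $94,047.64.

$94,048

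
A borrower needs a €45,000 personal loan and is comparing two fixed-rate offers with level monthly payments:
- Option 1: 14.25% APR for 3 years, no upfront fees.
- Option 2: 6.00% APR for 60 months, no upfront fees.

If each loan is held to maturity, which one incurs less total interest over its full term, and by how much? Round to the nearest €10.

Option 1: at 14.25% the monthly rate is 0.0118750, so the payment is 45,000 × 0.0118750 / (1 − 1.0118750^−36) = €1,543.46.
Total interest on Option 1 = 36 × €1,543.46 − €45,000 = €10,564.56.
Option 2: at 6.00% the monthly rate is 0.0050000, so the payment is 45,000 × 0.0050000 / (1 − 1.0050000^−60) = €869.98.
Total interest on Option 2 = 60 × €869.98 − €45,000 = €7,198.80.
Option 2 is lower by €3,365.76.

Option 2 by €3,370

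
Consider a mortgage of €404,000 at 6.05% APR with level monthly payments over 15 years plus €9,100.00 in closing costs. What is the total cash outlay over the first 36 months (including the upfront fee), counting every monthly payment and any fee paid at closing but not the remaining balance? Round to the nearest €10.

Monthly rate = 6.05%/12 = 0.0050417; payment = 404,000 × 0.0050417 / (1 − (1+0.0050417)^−180) = €3,420.10.
Total outlay = 36 × €3,420.10 + €9,100.00 = €132,223.60.

€132,220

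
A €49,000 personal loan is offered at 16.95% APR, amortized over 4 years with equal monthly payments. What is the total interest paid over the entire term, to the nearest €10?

€18,810

At 16.95% the monthly rate is 0.0141250, so the payment is 49,000 × 0.0141250 / (1 − 1.0141250^−48) = €1,412.63.
Total paid = 48 × €1,412.63 = €67,806.24; interest = €67,806.24 − €49,000 = €18,806.24.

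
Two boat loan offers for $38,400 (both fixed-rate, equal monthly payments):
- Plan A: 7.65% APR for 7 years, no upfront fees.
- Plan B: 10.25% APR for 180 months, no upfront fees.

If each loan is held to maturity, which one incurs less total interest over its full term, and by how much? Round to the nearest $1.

Plan A: monthly rate = 7.65%/12 = 0.0063750; payment = 38,400 × 0.0063750 / (1 − (1+0.0063750)^−84) = $591.84.
Total interest on Plan A = 84 × $591.84 − $38,400 = $11,314.56.
Plan B: at 10.25% the monthly rate is 0.0085417, so the payment is 38,400 × 0.0085417 / (1 − 1.0085417^−180) = $418.54.
Total interest on Plan B = 180 × $418.54 − $38,400 = $36,937.20.
Plan A is lower by $25,622.64.

Plan A by $25,623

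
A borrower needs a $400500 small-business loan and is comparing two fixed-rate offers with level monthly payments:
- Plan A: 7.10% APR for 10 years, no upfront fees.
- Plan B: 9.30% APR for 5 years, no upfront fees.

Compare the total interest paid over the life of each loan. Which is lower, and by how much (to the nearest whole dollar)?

Plan A: at 7.10% the monthly rate is 0.0059167, so the payment is 400,500 × 0.0059167 / (1 − 1.0059167^−120) = $4,670.81.
Total interest on Plan A = 120 × $4,670.81 − $400,500 = $159,997.20.
Plan B: monthly rate = 9.3%/12 = 0.0077500; payment = 400,500 × 0.0077500 / (1 − (1+0.0077500)^−60) = $8,372.16.
Total interest on Plan B = 60 × $8,372.16 − $400,500 = $101,829.60.
Plan B is lower by $58,167.60.

Plan B by $58,168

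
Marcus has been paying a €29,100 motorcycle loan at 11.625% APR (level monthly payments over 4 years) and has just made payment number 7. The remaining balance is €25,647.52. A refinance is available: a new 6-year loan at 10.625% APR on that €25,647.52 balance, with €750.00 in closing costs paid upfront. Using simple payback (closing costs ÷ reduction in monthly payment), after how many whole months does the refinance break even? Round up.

Current payment = 29,100 × 11.625%/12 / (1 − (1+0.0096875)^−48) = €760.97.
Refinanced payment = 25,647.52 × 0.0088542 / (1 − (1+0.0088542)^−72) = €483.26.
Monthly savings = €760.97 − €483.26 = €277.71.
Break-even = €750.00 / €277.71 = 2.70 → 3 months.

3 months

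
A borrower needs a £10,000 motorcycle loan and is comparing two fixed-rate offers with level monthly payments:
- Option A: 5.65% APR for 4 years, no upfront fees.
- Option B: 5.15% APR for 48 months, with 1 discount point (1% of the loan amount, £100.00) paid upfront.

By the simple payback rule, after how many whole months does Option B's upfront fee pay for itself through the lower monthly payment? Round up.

Option A: at 5.65% the monthly rate is 0.0047083, so the payment is 10,000 × 0.0047083 / (1 − 1.0047083^−48) = £233.25.
Option B: monthly rate = 5.15%/12 = 0.0042917; payment = 10,000 × 0.0042917 / (1 − (1+0.0042917)^−48) = £230.97.
Monthly savings = £233.25 − £230.97 = £2.28.
Break-even = £100.00 / £2.28 = 43.86 → 44 months.

44 months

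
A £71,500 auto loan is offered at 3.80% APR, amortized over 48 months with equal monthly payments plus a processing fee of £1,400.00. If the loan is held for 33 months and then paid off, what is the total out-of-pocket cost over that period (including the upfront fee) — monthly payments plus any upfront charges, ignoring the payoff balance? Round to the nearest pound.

£54,464

At 3.80% the monthly rate is 0.0031667, so the payment is 71,500 × 0.0031667 / (1 − 1.0031667^−48) = £1,608.01.
Total outlay = 33 × £1,608.01 + £1,400.00 = £54,464.33.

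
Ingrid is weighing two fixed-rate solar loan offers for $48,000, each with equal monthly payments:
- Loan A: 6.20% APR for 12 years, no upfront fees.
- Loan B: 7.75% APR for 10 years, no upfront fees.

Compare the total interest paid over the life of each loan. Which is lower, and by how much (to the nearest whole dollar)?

Loan A: at 6.20% the monthly rate is 0.0051667, so the payment is 48,000 × 0.0051667 / (1 − 1.0051667^−144) = $473.39.
Total interest on Loan A = 144 × $473.39 − $48,000 = $20,168.16.
Loan B: monthly rate = 7.75%/12 = 0.0064583; payment = 48,000 × 0.0064583 / (1 − (1+0.0064583)^−120) = $576.05.
Total interest on Loan B = 120 × $576.05 − $48,000 = $21,126.00.
Loan A is lower by $957.84.

Loan A by $958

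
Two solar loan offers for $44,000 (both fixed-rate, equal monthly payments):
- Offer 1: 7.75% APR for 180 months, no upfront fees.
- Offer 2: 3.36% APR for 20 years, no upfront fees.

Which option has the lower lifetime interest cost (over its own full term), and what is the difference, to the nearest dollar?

Offer 1: monthly rate = 7.75%/12 = 0.0064583; payment = 44,000 × 0.0064583 / (1 − (1+0.0064583)^−180) = $414.16.
Total interest on Offer 1 = 180 × $414.16 − $44,000 = $30,548.80.
Offer 2: monthly rate = 3.36%/12 = 0.0028000; payment = 44,000 × 0.0028000 / (1 − (1+0.0028000)^−240) = $252.03.
Total interest on Offer 2 = 240 × $252.03 − $44,000 = $16,487.20.
Offer 2 is lower by $14,061.60.

Offer 2 by $14,062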